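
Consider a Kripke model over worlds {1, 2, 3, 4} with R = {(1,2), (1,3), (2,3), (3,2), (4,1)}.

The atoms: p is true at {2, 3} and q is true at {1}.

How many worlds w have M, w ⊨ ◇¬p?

1: successors {2, 3}; ¬p there: 2:F, 3:F. ✗
2: successors {3}; ¬p there: 3:F. ✗
3: successors {2}; ¬p there: 2:F. ✗
4: successors {1}; ¬p there: 1:T. ✓
Satisfying worlds: {4}.

1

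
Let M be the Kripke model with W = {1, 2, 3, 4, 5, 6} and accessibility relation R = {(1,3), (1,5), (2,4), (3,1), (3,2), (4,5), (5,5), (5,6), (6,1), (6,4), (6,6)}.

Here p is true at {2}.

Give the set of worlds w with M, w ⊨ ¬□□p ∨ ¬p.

1: ¬□□p is T, ¬p is T. ✓
2: ¬□□p is T, ¬p is F. ✓
3: ¬□□p is T, ¬p is T. ✓
4: ¬□□p is T, ¬p is T. ✓
5: ¬□□p is T, ¬p is T. ✓
6: ¬□□p is T, ¬p is T. ✓

{1, 2, 3, 4, 5, 6}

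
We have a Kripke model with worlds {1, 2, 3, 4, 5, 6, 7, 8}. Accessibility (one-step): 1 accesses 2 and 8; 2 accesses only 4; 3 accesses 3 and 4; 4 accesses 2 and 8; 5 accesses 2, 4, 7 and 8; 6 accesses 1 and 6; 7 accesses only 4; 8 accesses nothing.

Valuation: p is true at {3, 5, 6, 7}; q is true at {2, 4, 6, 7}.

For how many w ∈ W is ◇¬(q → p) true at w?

6

1: successors {2, 8}; ¬(q → p) there: 2:T, 8:F. ✓
2: successors {4}; ¬(q → p) there: 4:T. ✓
3: successors {3, 4}; ¬(q → p) there: 3:F, 4:T. ✓
4: successors {2, 8}; ¬(q → p) there: 2:T, 8:F. ✓
5: successors {2, 4, 7, 8}; ¬(q → p) there: 2:T, 4:T, 7:F, 8:F. ✓
6: successors {1, 6}; ¬(q → p) there: 1:F, 6:F. ✗
7: successors {4}; ¬(q → p) there: 4:T. ✓
8: no successors, so ◇¬(q → p) fails. ✗
Satisfying worlds: {1, 2, 3, 4, 5, 7}.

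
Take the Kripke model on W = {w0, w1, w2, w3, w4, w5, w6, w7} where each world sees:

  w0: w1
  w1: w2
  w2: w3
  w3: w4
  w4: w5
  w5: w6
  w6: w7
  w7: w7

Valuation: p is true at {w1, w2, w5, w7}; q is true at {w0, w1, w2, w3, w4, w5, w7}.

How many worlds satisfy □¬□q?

w0: successors {w1}; ¬□q there: w1:F. ✗
w1: successors {w2}; ¬□q there: w2:F. ✗
w2: successors {w3}; ¬□q there: w3:F. ✗
w3: successors {w4}; ¬□q there: w4:F. ✗
w4: successors {w5}; ¬□q there: w5:T. ✓
w5: successors {w6}; ¬□q there: w6:F. ✗
w6: successors {w7}; ¬□q there: w7:F. ✗
w7: successors {w7}; ¬□q there: w7:F. ✗
Satisfying worlds: {w4}.

1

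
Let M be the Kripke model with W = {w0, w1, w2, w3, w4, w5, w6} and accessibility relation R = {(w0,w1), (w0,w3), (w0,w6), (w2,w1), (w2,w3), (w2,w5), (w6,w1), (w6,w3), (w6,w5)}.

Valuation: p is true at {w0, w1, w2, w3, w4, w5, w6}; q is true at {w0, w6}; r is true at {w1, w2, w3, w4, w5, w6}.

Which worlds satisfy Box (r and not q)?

{w1, w2, w3, w4, w5, w6}

w0: successors {w1, w3, w6}; r and not q there: w1:T, w3:T, w6:F. ✗
w1: no successors, so Box (r and not q) holds vacuously. ✓
w2: successors {w1, w3, w5}; r and not q there: w1:T, w3:T, w5:T. ✓
w3: no successors, so Box (r and not q) holds vacuously. ✓
w4: no successors, so Box (r and not q) holds vacuously. ✓
w5: no successors, so Box (r and not q) holds vacuously. ✓
w6: successors {w1, w3, w5}; r and not q there: w1:T, w3:T, w5:T. ✓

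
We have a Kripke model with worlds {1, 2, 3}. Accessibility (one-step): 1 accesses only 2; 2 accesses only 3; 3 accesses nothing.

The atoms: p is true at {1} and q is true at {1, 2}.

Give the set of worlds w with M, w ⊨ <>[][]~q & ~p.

{2}

1: <>[][]~q is T, ~p is F. ✗
2: <>[][]~q is T, ~p is T. ✓
3: <>[][]~q is F, ~p is T. ✗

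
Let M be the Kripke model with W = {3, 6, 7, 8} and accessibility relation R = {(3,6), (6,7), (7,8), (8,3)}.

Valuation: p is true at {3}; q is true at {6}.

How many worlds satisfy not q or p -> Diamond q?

3: not q or p is T, Diamond q is T. ✓
6: not q or p is F, Diamond q is F. ✓
7: not q or p is T, Diamond q is F. ✗
8: not q or p is T, Diamond q is F. ✗
Satisfying worlds: {3, 6}.

2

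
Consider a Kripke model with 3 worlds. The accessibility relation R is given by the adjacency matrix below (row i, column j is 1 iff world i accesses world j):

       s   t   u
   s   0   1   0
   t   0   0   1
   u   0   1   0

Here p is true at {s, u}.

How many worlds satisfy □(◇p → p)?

1

s: successors {t}; ◇p → p there: t:F. ✗
t: successors {u}; ◇p → p there: u:T. ✓
u: successors {t}; ◇p → p there: t:F. ✗
Satisfying worlds: {t}.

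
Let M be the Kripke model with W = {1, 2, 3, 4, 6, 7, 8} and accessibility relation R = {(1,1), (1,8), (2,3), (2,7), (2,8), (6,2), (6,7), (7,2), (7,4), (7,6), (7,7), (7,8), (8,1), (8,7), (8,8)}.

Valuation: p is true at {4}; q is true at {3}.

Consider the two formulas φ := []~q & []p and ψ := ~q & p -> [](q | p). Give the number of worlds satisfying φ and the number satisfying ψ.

For []~q & []p:
1: []~q is T, []p is F. ✗
2: []~q is F, []p is F. ✗
3: []~q is T, []p is T. ✓
4: []~q is T, []p is T. ✓
6: []~q is T, []p is F. ✗
7: []~q is T, []p is F. ✗
8: []~q is T, []p is F. ✗
— 2 worlds.
For ~q & p -> [](q | p):
1: ~q & p is F, [](q | p) is F. ✓
2: ~q & p is F, [](q | p) is F. ✓
3: ~q & p is F, [](q | p) is T. ✓
4: ~q & p is T, [](q | p) is T. ✓
6: ~q & p is F, [](q | p) is F. ✓
7: ~q & p is F, [](q | p) is F. ✓
8: ~q & p is F, [](q | p) is F. ✓
— 7 worlds.

2 and 7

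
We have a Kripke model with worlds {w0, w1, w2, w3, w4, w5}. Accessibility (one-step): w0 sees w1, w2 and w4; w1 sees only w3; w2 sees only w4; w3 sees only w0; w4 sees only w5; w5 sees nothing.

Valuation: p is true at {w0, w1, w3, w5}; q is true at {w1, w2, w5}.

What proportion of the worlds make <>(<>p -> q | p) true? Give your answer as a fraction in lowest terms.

w0: successors {w1, w2, w4}; <>p -> q | p there: w1:T, w2:T, w4:F. ✓
w1: successors {w3}; <>p -> q | p there: w3:T. ✓
w2: successors {w4}; <>p -> q | p there: w4:F. ✗
w3: successors {w0}; <>p -> q | p there: w0:T. ✓
w4: successors {w5}; <>p -> q | p there: w5:T. ✓
w5: no successors, so <>(<>p -> q | p) fails. ✗
That's 4 of 6 worlds, so 4/6 = 2/3.

2/3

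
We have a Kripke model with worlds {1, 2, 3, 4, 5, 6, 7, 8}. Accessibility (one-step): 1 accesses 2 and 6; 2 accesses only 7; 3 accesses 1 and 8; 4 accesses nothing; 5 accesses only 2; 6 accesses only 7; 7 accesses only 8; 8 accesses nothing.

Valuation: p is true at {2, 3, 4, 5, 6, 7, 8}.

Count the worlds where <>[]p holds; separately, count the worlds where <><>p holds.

For <>[]p:
1: successors {2, 6}; []p there: 2:T, 6:T. ✓
2: successors {7}; []p there: 7:T. ✓
3: successors {1, 8}; []p there: 1:T, 8:T. ✓
4: no successors, so <>[]p fails. ✗
5: successors {2}; []p there: 2:T. ✓
6: successors {7}; []p there: 7:T. ✓
7: successors {8}; []p there: 8:T. ✓
8: no successors, so <>[]p fails. ✗
— 6 worlds.
For <><>p:
1: successors {2, 6}; <>p there: 2:T, 6:T. ✓
2: successors {7}; <>p there: 7:T. ✓
3: successors {1, 8}; <>p there: 1:T, 8:F. ✓
4: no successors, so <><>p fails. ✗
5: successors {2}; <>p there: 2:T. ✓
6: successors {7}; <>p there: 7:T. ✓
7: successors {8}; <>p there: 8:F. ✗
8: no successors, so <><>p fails. ✗
— 5 worlds.

6 and 5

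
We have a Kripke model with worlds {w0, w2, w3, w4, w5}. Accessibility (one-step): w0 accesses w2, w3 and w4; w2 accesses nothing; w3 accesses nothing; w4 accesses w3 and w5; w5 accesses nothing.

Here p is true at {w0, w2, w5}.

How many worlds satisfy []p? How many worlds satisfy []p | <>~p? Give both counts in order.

For []p:
w0: successors {w2, w3, w4}; p there: w2:T, w3:F, w4:F. ✗
w2: no successors, so []p holds vacuously. ✓
w3: no successors, so []p holds vacuously. ✓
w4: successors {w3, w5}; p there: w3:F, w5:T. ✗
w5: no successors, so []p holds vacuously. ✓
— 3 worlds.
For []p | <>~p:
w0: []p is F, <>~p is T. ✓
w2: []p is T, <>~p is F. ✓
w3: []p is T, <>~p is F. ✓
w4: []p is F, <>~p is T. ✓
w5: []p is T, <>~p is F. ✓
— 5 worlds.

3 and 5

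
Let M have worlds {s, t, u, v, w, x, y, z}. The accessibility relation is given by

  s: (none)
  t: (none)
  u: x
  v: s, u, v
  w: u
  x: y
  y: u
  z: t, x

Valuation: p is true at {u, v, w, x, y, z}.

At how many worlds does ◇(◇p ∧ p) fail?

s: no successors, so ◇(◇p ∧ p) fails. ✗
t: no successors, so ◇(◇p ∧ p) fails. ✗
u: successors {x}; ◇p ∧ p there: x:T. ✓
v: successors {s, u, v}; ◇p ∧ p there: s:F, u:T, v:T. ✓
w: successors {u}; ◇p ∧ p there: u:T. ✓
x: successors {y}; ◇p ∧ p there: y:T. ✓
y: successors {u}; ◇p ∧ p there: u:T. ✓
z: successors {t, x}; ◇p ∧ p there: t:F, x:T. ✓
Satisfying worlds: {u, v, w, x, y, z}.
So ◇(◇p ∧ p) fails at the other 2 worlds.

2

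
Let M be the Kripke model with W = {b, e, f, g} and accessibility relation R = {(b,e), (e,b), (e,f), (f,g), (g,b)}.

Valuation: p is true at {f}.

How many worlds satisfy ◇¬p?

b: successors {e}; ¬p there: e:T. ✓
e: successors {b, f}; ¬p there: b:T, f:F. ✓
f: successors {g}; ¬p there: g:T. ✓
g: successors {b}; ¬p there: b:T. ✓
Satisfying worlds: {b, e, f, g}.

4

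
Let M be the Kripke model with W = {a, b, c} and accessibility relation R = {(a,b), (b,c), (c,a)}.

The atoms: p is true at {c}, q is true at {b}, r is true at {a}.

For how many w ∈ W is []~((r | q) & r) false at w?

a: successors {b}; ~((r | q) & r) there: b:T. ✓
b: successors {c}; ~((r | q) & r) there: c:T. ✓
c: successors {a}; ~((r | q) & r) there: a:F. ✗
Satisfying worlds: {a, b}.
So []~((r | q) & r) fails at the other 1 world.

1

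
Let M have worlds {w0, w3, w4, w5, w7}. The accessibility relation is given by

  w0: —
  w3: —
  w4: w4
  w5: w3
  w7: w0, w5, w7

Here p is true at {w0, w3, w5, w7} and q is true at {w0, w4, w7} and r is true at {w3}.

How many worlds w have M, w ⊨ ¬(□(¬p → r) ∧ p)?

1

w0: □(¬p → r) ∧ p is T. ✗
w3: □(¬p → r) ∧ p is T. ✗
w4: □(¬p → r) ∧ p is F. ✓
w5: □(¬p → r) ∧ p is T. ✗
w7: □(¬p → r) ∧ p is T. ✗
Satisfying worlds: {w4}.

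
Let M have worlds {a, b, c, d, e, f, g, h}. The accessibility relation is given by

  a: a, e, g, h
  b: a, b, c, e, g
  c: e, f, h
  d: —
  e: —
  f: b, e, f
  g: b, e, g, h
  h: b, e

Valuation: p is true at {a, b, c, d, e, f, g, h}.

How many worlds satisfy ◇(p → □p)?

a: successors {a, e, g, h}; p → □p there: a:T, e:T, g:T, h:T. ✓
b: successors {a, b, c, e, g}; p → □p there: a:T, b:T, c:T, e:T, g:T. ✓
c: successors {e, f, h}; p → □p there: e:T, f:T, h:T. ✓
d: no successors, so ◇(p → □p) fails. ✗
e: no successors, so ◇(p → □p) fails. ✗
f: successors {b, e, f}; p → □p there: b:T, e:T, f:T. ✓
g: successors {b, e, g, h}; p → □p there: b:T, e:T, g:T, h:T. ✓
h: successors {b, e}; p → □p there: b:T, e:T. ✓
Satisfying worlds: {a, b, c, f, g, h}.

6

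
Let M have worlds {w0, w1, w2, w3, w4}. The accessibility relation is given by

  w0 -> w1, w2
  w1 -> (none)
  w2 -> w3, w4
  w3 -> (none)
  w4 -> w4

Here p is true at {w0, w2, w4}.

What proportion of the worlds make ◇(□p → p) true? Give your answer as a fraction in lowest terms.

3/5

w0: successors {w1, w2}; □p → p there: w1:F, w2:T. ✓
w1: no successors, so ◇(□p → p) fails. ✗
w2: successors {w3, w4}; □p → p there: w3:F, w4:T. ✓
w3: no successors, so ◇(□p → p) fails. ✗
w4: successors {w4}; □p → p there: w4:T. ✓
That's 3 of 5 worlds, so 3/5.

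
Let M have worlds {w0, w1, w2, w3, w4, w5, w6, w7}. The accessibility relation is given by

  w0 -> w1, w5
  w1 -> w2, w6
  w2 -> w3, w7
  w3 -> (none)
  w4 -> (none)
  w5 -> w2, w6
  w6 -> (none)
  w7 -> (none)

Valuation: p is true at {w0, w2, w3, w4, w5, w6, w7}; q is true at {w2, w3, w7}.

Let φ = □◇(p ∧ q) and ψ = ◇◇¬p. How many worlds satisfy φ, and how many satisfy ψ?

For □◇(p ∧ q):
w0: successors {w1, w5}; ◇(p ∧ q) there: w1:T, w5:T. ✓
w1: successors {w2, w6}; ◇(p ∧ q) there: w2:T, w6:F. ✗
w2: successors {w3, w7}; ◇(p ∧ q) there: w3:F, w7:F. ✗
w3: no successors, so □◇(p ∧ q) holds vacuously. ✓
w4: no successors, so □◇(p ∧ q) holds vacuously. ✓
w5: successors {w2, w6}; ◇(p ∧ q) there: w2:T, w6:F. ✗
w6: no successors, so □◇(p ∧ q) holds vacuously. ✓
w7: no successors, so □◇(p ∧ q) holds vacuously. ✓
— 5 worlds.
For ◇◇¬p:
w0: successors {w1, w5}; ◇¬p there: w1:F, w5:F. ✗
w1: successors {w2, w6}; ◇¬p there: w2:F, w6:F. ✗
w2: successors {w3, w7}; ◇¬p there: w3:F, w7:F. ✗
w3: no successors, so ◇◇¬p fails. ✗
w4: no successors, so ◇◇¬p fails. ✗
w5: successors {w2, w6}; ◇¬p there: w2:F, w6:F. ✗
w6: no successors, so ◇◇¬p fails. ✗
w7: no successors, so ◇◇¬p fails. ✗
— 0 worlds.

5 and 0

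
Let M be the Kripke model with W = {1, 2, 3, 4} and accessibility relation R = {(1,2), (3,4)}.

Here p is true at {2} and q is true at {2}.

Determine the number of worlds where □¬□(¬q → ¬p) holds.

2

1: successors {2}; ¬□(¬q → ¬p) there: 2:F. ✗
2: no successors, so □¬□(¬q → ¬p) holds vacuously. ✓
3: successors {4}; ¬□(¬q → ¬p) there: 4:F. ✗
4: no successors, so □¬□(¬q → ¬p) holds vacuously. ✓
Satisfying worlds: {2, 4}.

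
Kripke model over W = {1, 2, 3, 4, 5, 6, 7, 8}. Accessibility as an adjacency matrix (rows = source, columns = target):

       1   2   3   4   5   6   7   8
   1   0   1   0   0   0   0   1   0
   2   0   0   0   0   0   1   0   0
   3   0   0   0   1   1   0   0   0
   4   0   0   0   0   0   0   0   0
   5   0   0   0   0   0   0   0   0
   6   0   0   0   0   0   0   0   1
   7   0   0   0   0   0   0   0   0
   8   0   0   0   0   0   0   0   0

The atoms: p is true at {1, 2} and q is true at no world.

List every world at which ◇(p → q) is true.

{1, 2, 3, 6}

1: successors {2, 7}; p → q there: 2:F, 7:T. ✓
2: successors {6}; p → q there: 6:T. ✓
3: successors {4, 5}; p → q there: 4:T, 5:T. ✓
4: no successors, so ◇(p → q) fails. ✗
5: no successors, so ◇(p → q) fails. ✗
6: successors {8}; p → q there: 8:T. ✓
7: no successors, so ◇(p → q) fails. ✗
8: no successors, so ◇(p → q) fails. ✗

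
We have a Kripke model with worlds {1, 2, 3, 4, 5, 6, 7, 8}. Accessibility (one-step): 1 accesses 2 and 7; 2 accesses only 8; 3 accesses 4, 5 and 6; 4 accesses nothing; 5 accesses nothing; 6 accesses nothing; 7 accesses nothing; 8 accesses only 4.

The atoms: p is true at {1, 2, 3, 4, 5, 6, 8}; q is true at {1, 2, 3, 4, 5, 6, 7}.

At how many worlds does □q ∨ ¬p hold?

7

1: □q is T, ¬p is F. ✓
2: □q is F, ¬p is F. ✗
3: □q is T, ¬p is F. ✓
4: □q is T, ¬p is F. ✓
5: □q is T, ¬p is F. ✓
6: □q is T, ¬p is F. ✓
7: □q is T, ¬p is T. ✓
8: □q is T, ¬p is F. ✓
Satisfying worlds: {1, 3, 4, 5, 6, 7, 8}.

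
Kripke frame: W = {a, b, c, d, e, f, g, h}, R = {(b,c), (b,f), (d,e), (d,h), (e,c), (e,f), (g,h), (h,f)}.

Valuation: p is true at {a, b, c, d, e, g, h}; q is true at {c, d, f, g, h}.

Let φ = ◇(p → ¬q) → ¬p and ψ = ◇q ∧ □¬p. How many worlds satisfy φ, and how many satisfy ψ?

For ◇(p → ¬q) → ¬p:
a: ◇(p → ¬q) is F, ¬p is F. ✓
b: ◇(p → ¬q) is T, ¬p is F. ✗
c: ◇(p → ¬q) is F, ¬p is F. ✓
d: ◇(p → ¬q) is T, ¬p is F. ✗
e: ◇(p → ¬q) is T, ¬p is F. ✗
f: ◇(p → ¬q) is F, ¬p is T. ✓
g: ◇(p → ¬q) is F, ¬p is F. ✓
h: ◇(p → ¬q) is T, ¬p is F. ✗
— 4 worlds.
For ◇q ∧ □¬p:
a: ◇q is F, □¬p is T. ✗
b: ◇q is T, □¬p is F. ✗
c: ◇q is F, □¬p is T. ✗
d: ◇q is T, □¬p is F. ✗
e: ◇q is T, □¬p is F. ✗
f: ◇q is F, □¬p is T. ✗
g: ◇q is T, □¬p is F. ✗
h: ◇q is T, □¬p is T. ✓
— 1 world.

4 and 1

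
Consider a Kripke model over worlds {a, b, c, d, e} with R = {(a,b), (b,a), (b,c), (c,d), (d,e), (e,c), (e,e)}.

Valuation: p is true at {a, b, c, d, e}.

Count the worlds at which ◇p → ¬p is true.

a: ◇p is T, ¬p is F. ✗
b: ◇p is T, ¬p is F. ✗
c: ◇p is T, ¬p is F. ✗
d: ◇p is T, ¬p is F. ✗
e: ◇p is T, ¬p is F. ✗
Satisfying worlds: ∅.

0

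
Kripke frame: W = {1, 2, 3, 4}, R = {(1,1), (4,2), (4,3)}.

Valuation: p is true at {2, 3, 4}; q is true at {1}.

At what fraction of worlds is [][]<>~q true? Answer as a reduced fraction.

3/4

1: successors {1}; []<>~q there: 1:F. ✗
2: no successors, so [][]<>~q holds vacuously. ✓
3: no successors, so [][]<>~q holds vacuously. ✓
4: successors {2, 3}; []<>~q there: 2:T, 3:T. ✓
That's 3 of 4 worlds, so 3/4.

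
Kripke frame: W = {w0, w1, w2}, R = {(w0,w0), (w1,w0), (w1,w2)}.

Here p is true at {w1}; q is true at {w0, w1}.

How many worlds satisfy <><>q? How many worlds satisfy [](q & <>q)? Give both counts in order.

2 and 2

For <><>q:
w0: successors {w0}; <>q there: w0:T. ✓
w1: successors {w0, w2}; <>q there: w0:T, w2:F. ✓
w2: no successors, so <><>q fails. ✗
— 2 worlds.
For [](q & <>q):
w0: successors {w0}; q & <>q there: w0:T. ✓
w1: successors {w0, w2}; q & <>q there: w0:T, w2:F. ✗
w2: no successors, so [](q & <>q) holds vacuously. ✓
— 2 worlds.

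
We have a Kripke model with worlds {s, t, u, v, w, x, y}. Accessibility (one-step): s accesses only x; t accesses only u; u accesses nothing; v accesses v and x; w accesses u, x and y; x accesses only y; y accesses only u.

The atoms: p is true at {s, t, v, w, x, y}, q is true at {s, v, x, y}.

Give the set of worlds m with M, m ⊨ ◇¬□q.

{w, x}

s: successors {x}; ¬□q there: x:F. ✗
t: successors {u}; ¬□q there: u:F. ✗
u: no successors, so ◇¬□q fails. ✗
v: successors {v, x}; ¬□q there: v:F, x:F. ✗
w: successors {u, x, y}; ¬□q there: u:F, x:F, y:T. ✓
x: successors {y}; ¬□q there: y:T. ✓
y: successors {u}; ¬□q there: u:F. ✗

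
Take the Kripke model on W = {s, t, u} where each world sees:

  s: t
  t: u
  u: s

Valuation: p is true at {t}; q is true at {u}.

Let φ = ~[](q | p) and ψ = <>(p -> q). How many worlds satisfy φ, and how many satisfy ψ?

For ~[](q | p):
s: [](q | p) is T. ✗
t: [](q | p) is T. ✗
u: [](q | p) is F. ✓
— 1 world.
For <>(p -> q):
s: successors {t}; p -> q there: t:F. ✗
t: successors {u}; p -> q there: u:T. ✓
u: successors {s}; p -> q there: s:T. ✓
— 2 worlds.

1 and 2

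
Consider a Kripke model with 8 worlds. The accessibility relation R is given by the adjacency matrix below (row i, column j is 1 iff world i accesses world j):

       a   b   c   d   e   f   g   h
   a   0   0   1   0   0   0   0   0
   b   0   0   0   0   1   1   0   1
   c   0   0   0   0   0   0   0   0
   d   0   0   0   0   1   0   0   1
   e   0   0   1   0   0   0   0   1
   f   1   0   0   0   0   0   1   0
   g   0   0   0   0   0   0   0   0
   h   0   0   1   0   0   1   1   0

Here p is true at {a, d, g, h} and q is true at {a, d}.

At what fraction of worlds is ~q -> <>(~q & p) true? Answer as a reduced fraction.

a: ~q is F, <>(~q & p) is F. ✓
b: ~q is T, <>(~q & p) is T. ✓
c: ~q is T, <>(~q & p) is F. ✗
d: ~q is F, <>(~q & p) is T. ✓
e: ~q is T, <>(~q & p) is T. ✓
f: ~q is T, <>(~q & p) is T. ✓
g: ~q is T, <>(~q & p) is F. ✗
h: ~q is T, <>(~q & p) is T. ✓
That's 6 of 8 worlds, so 6/8 = 3/4.

3/4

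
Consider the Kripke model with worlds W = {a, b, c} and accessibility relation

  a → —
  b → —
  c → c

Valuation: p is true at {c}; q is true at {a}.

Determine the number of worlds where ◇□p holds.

a: no successors, so ◇□p fails. ✗
b: no successors, so ◇□p fails. ✗
c: successors {c}; □p there: c:T. ✓
Satisfying worlds: {c}.

1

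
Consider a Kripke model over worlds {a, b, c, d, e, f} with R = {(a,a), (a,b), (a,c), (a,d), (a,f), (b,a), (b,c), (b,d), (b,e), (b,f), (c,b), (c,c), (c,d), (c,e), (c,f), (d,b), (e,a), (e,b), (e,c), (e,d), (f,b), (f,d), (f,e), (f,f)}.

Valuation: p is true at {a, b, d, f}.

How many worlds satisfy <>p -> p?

4

a: <>p is T, p is T. ✓
b: <>p is T, p is T. ✓
c: <>p is T, p is F. ✗
d: <>p is T, p is T. ✓
e: <>p is T, p is F. ✗
f: <>p is T, p is T. ✓
Satisfying worlds: {a, b, d, f}.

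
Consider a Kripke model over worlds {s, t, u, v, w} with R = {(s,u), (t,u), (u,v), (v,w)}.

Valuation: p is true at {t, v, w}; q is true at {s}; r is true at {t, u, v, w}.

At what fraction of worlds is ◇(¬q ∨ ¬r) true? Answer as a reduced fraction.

s: successors {u}; ¬q ∨ ¬r there: u:T. ✓
t: successors {u}; ¬q ∨ ¬r there: u:T. ✓
u: successors {v}; ¬q ∨ ¬r there: v:T. ✓
v: successors {w}; ¬q ∨ ¬r there: w:T. ✓
w: no successors, so ◇(¬q ∨ ¬r) fails. ✗
That's 4 of 5 worlds, so 4/5.

4/5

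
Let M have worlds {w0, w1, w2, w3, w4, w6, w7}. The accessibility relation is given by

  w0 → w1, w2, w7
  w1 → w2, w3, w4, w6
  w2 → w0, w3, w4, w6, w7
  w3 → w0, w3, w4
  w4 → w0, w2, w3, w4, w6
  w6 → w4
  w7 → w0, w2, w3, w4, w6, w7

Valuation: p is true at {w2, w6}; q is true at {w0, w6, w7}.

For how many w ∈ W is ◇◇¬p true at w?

7

w0: successors {w1, w2, w7}; ◇¬p there: w1:T, w2:T, w7:T. ✓
w1: successors {w2, w3, w4, w6}; ◇¬p there: w2:T, w3:T, w4:T, w6:T. ✓
w2: successors {w0, w3, w4, w6, w7}; ◇¬p there: w0:T, w3:T, w4:T, w6:T, w7:T. ✓
w3: successors {w0, w3, w4}; ◇¬p there: w0:T, w3:T, w4:T. ✓
w4: successors {w0, w2, w3, w4, w6}; ◇¬p there: w0:T, w2:T, w3:T, w4:T, w6:T. ✓
w6: successors {w4}; ◇¬p there: w4:T. ✓
w7: successors {w0, w2, w3, w4, w6, w7}; ◇¬p there: w0:T, w2:T, w3:T, w4:T, w6:T, w7:T. ✓
Satisfying worlds: {w0, w1, w2, w3, w4, w6, w7}.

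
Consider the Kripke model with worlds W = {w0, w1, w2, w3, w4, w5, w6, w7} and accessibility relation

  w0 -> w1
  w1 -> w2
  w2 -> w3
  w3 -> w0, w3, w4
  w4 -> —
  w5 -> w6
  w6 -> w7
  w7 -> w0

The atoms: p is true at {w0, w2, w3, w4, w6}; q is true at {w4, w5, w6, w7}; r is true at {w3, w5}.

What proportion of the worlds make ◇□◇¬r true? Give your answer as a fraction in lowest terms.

w0: successors {w1}; □◇¬r there: w1:F. ✗
w1: successors {w2}; □◇¬r there: w2:T. ✓
w2: successors {w3}; □◇¬r there: w3:F. ✗
w3: successors {w0, w3, w4}; □◇¬r there: w0:T, w3:F, w4:T. ✓
w4: no successors, so ◇□◇¬r fails. ✗
w5: successors {w6}; □◇¬r there: w6:T. ✓
w6: successors {w7}; □◇¬r there: w7:T. ✓
w7: successors {w0}; □◇¬r there: w0:T. ✓
That's 5 of 8 worlds, so 5/8.

5/8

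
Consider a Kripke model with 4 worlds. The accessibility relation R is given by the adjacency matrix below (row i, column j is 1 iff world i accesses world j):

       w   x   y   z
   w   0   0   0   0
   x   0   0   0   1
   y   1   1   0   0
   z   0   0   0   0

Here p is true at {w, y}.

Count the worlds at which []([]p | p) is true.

3

w: no successors, so []([]p | p) holds vacuously. ✓
x: successors {z}; []p | p there: z:T. ✓
y: successors {w, x}; []p | p there: w:T, x:F. ✗
z: no successors, so []([]p | p) holds vacuously. ✓
Satisfying worlds: {w, x, z}.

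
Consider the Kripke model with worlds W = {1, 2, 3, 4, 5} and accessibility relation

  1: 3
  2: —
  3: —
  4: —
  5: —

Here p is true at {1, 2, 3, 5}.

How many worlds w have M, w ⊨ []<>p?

4

1: successors {3}; <>p there: 3:F. ✗
2: no successors, so []<>p holds vacuously. ✓
3: no successors, so []<>p holds vacuously. ✓
4: no successors, so []<>p holds vacuously. ✓
5: no successors, so []<>p holds vacuously. ✓
Satisfying worlds: {2, 3, 4, 5}.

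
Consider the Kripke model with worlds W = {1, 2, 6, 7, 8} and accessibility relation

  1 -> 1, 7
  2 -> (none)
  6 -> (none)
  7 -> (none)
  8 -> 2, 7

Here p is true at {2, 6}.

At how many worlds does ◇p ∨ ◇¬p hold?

1: ◇p is F, ◇¬p is T. ✓
2: ◇p is F, ◇¬p is F. ✗
6: ◇p is F, ◇¬p is F. ✗
7: ◇p is F, ◇¬p is F. ✗
8: ◇p is T, ◇¬p is T. ✓
Satisfying worlds: {1, 8}.

2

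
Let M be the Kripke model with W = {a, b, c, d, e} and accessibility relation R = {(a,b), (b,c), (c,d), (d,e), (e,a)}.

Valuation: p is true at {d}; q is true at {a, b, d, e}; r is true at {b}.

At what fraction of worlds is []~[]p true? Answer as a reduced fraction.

a: successors {b}; ~[]p there: b:T. ✓
b: successors {c}; ~[]p there: c:F. ✗
c: successors {d}; ~[]p there: d:T. ✓
d: successors {e}; ~[]p there: e:T. ✓
e: successors {a}; ~[]p there: a:T. ✓
That's 4 of 5 worlds, so 4/5.

4/5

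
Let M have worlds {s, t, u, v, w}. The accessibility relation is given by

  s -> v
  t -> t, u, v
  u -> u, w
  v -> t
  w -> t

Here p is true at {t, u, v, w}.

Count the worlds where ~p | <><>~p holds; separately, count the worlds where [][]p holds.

1 and 5

For ~p | <><>~p:
s: ~p is T, <><>~p is F. ✓
t: ~p is F, <><>~p is F. ✗
u: ~p is F, <><>~p is F. ✗
v: ~p is F, <><>~p is F. ✗
w: ~p is F, <><>~p is F. ✗
— 1 world.
For [][]p:
s: successors {v}; []p there: v:T. ✓
t: successors {t, u, v}; []p there: t:T, u:T, v:T. ✓
u: successors {u, w}; []p there: u:T, w:T. ✓
v: successors {t}; []p there: t:T. ✓
w: successors {t}; []p there: t:T. ✓
— 5 worlds.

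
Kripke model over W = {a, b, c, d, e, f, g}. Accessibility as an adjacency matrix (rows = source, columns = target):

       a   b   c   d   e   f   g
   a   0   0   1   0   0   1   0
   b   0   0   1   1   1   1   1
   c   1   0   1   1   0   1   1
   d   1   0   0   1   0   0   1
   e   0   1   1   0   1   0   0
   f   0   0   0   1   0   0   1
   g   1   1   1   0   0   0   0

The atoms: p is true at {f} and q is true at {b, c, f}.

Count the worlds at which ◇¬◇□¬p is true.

4

a: successors {c, f}; ¬◇□¬p there: c:F, f:F. ✗
b: successors {c, d, e, f, g}; ¬◇□¬p there: c:F, d:F, e:F, f:F, g:T. ✓
c: successors {a, c, d, f, g}; ¬◇□¬p there: a:F, c:F, d:F, f:F, g:T. ✓
d: successors {a, d, g}; ¬◇□¬p there: a:F, d:F, g:T. ✓
e: successors {b, c, e}; ¬◇□¬p there: b:F, c:F, e:F. ✗
f: successors {d, g}; ¬◇□¬p there: d:F, g:T. ✓
g: successors {a, b, c}; ¬◇□¬p there: a:F, b:F, c:F. ✗
Satisfying worlds: {b, c, d, f}.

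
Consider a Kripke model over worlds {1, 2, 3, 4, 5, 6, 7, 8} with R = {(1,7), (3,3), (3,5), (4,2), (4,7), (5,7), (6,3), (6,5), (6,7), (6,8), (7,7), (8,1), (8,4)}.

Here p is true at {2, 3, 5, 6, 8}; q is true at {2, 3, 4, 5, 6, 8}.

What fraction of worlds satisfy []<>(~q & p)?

1/8

1: successors {7}; <>(~q & p) there: 7:F. ✗
2: no successors, so []<>(~q & p) holds vacuously. ✓
3: successors {3, 5}; <>(~q & p) there: 3:F, 5:F. ✗
4: successors {2, 7}; <>(~q & p) there: 2:F, 7:F. ✗
5: successors {7}; <>(~q & p) there: 7:F. ✗
6: successors {3, 5, 7, 8}; <>(~q & p) there: 3:F, 5:F, 7:F, 8:F. ✗
7: successors {7}; <>(~q & p) there: 7:F. ✗
8: successors {1, 4}; <>(~q & p) there: 1:F, 4:F. ✗
That's 1 of 8 worlds, so 1/8.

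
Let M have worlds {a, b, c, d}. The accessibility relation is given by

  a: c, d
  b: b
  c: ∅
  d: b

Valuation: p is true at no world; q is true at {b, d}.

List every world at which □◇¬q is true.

{c}

a: successors {c, d}; ◇¬q there: c:F, d:F. ✗
b: successors {b}; ◇¬q there: b:F. ✗
c: no successors, so □◇¬q holds vacuously. ✓
d: successors {b}; ◇¬q there: b:F. ✗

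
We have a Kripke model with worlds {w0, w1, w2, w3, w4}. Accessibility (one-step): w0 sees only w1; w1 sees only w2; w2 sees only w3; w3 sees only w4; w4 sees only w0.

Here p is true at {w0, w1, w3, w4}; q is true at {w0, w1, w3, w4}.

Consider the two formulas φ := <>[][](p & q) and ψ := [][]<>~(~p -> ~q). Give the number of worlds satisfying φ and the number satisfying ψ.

4 and 0

For <>[][](p & q):
w0: successors {w1}; [][](p & q) there: w1:T. ✓
w1: successors {w2}; [][](p & q) there: w2:T. ✓
w2: successors {w3}; [][](p & q) there: w3:T. ✓
w3: successors {w4}; [][](p & q) there: w4:T. ✓
w4: successors {w0}; [][](p & q) there: w0:F. ✗
— 4 worlds.
For [][]<>~(~p -> ~q):
w0: successors {w1}; []<>~(~p -> ~q) there: w1:F. ✗
w1: successors {w2}; []<>~(~p -> ~q) there: w2:F. ✗
w2: successors {w3}; []<>~(~p -> ~q) there: w3:F. ✗
w3: successors {w4}; []<>~(~p -> ~q) there: w4:F. ✗
w4: successors {w0}; []<>~(~p -> ~q) there: w0:F. ✗
— 0 worlds.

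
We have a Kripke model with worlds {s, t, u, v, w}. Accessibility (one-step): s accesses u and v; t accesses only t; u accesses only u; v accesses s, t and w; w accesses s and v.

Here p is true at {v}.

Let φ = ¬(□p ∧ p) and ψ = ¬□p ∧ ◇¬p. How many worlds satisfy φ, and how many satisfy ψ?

5 and 5

For ¬(□p ∧ p):
s: □p ∧ p is F. ✓
t: □p ∧ p is F. ✓
u: □p ∧ p is F. ✓
v: □p ∧ p is F. ✓
w: □p ∧ p is F. ✓
— 5 worlds.
For ¬□p ∧ ◇¬p:
s: ¬□p is T, ◇¬p is T. ✓
t: ¬□p is T, ◇¬p is T. ✓
u: ¬□p is T, ◇¬p is T. ✓
v: ¬□p is T, ◇¬p is T. ✓
w: ¬□p is T, ◇¬p is T. ✓
— 5 worlds.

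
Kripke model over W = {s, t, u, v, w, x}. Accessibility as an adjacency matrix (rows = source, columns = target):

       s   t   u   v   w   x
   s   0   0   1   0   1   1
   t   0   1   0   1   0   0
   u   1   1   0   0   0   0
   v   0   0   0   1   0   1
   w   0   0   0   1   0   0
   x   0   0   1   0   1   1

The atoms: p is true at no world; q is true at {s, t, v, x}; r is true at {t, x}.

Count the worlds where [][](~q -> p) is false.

4

s: successors {u, w, x}; [](~q -> p) there: u:T, w:T, x:F. ✗
t: successors {t, v}; [](~q -> p) there: t:T, v:T. ✓
u: successors {s, t}; [](~q -> p) there: s:F, t:T. ✗
v: successors {v, x}; [](~q -> p) there: v:T, x:F. ✗
w: successors {v}; [](~q -> p) there: v:T. ✓
x: successors {u, w, x}; [](~q -> p) there: u:T, w:T, x:F. ✗
Satisfying worlds: {t, w}.
So [][](~q -> p) fails at the other 4 worlds.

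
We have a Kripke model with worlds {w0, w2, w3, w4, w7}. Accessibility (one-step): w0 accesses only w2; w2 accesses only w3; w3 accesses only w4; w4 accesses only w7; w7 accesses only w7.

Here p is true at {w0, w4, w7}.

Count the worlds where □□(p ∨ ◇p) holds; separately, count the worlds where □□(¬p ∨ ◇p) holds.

For □□(p ∨ ◇p):
w0: successors {w2}; □(p ∨ ◇p) there: w2:T. ✓
w2: successors {w3}; □(p ∨ ◇p) there: w3:T. ✓
w3: successors {w4}; □(p ∨ ◇p) there: w4:T. ✓
w4: successors {w7}; □(p ∨ ◇p) there: w7:T. ✓
w7: successors {w7}; □(p ∨ ◇p) there: w7:T. ✓
— 5 worlds.
For □□(¬p ∨ ◇p):
w0: successors {w2}; □(¬p ∨ ◇p) there: w2:T. ✓
w2: successors {w3}; □(¬p ∨ ◇p) there: w3:T. ✓
w3: successors {w4}; □(¬p ∨ ◇p) there: w4:T. ✓
w4: successors {w7}; □(¬p ∨ ◇p) there: w7:T. ✓
w7: successors {w7}; □(¬p ∨ ◇p) there: w7:T. ✓
— 5 worlds.

5 and 5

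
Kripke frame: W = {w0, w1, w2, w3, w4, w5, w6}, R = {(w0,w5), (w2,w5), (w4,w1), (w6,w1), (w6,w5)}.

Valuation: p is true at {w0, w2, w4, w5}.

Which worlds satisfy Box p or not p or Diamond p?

w0: Box p or not p is T, Diamond p is T. ✓
w1: Box p or not p is T, Diamond p is F. ✓
w2: Box p or not p is T, Diamond p is T. ✓
w3: Box p or not p is T, Diamond p is F. ✓
w4: Box p or not p is F, Diamond p is F. ✗
w5: Box p or not p is T, Diamond p is F. ✓
w6: Box p or not p is T, Diamond p is T. ✓

{w0, w1, w2, w3, w5, w6}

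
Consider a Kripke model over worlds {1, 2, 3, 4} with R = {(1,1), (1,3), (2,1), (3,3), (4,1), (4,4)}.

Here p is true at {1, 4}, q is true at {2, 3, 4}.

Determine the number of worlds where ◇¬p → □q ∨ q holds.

1: ◇¬p is T, □q ∨ q is F. ✗
2: ◇¬p is F, □q ∨ q is T. ✓
3: ◇¬p is T, □q ∨ q is T. ✓
4: ◇¬p is F, □q ∨ q is T. ✓
Satisfying worlds: {2, 3, 4}.

3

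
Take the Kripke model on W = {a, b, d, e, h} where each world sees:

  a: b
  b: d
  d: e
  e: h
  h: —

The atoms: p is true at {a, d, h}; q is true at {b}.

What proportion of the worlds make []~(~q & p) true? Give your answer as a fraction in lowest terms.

3/5

a: successors {b}; ~(~q & p) there: b:T. ✓
b: successors {d}; ~(~q & p) there: d:F. ✗
d: successors {e}; ~(~q & p) there: e:T. ✓
e: successors {h}; ~(~q & p) there: h:F. ✗
h: no successors, so []~(~q & p) holds vacuously. ✓
That's 3 of 5 worlds, so 3/5.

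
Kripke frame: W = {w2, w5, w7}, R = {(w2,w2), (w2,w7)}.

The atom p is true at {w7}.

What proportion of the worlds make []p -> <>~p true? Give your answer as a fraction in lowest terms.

w2: []p is F, <>~p is T. ✓
w5: []p is T, <>~p is F. ✗
w7: []p is T, <>~p is F. ✗
That's 1 of 3 worlds, so 1/3.

1/3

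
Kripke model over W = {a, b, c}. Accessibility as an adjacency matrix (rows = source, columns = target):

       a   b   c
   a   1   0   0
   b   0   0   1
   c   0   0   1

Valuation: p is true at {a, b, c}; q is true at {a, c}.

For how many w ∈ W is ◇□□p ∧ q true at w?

a: ◇□□p is T, q is T. ✓
b: ◇□□p is T, q is F. ✗
c: ◇□□p is T, q is T. ✓
Satisfying worlds: {a, c}.

2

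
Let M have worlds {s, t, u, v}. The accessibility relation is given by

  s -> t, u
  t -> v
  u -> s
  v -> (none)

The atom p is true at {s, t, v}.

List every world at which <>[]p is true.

s: successors {t, u}; []p there: t:T, u:T. ✓
t: successors {v}; []p there: v:T. ✓
u: successors {s}; []p there: s:F. ✗
v: no successors, so <>[]p fails. ✗

{s, t}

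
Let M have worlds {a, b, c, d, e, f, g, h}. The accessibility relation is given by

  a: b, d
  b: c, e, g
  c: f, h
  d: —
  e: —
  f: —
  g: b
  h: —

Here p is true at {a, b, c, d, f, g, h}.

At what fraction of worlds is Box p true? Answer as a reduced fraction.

7/8

a: successors {b, d}; p there: b:T, d:T. ✓
b: successors {c, e, g}; p there: c:T, e:F, g:T. ✗
c: successors {f, h}; p there: f:T, h:T. ✓
d: no successors, so Box p holds vacuously. ✓
e: no successors, so Box p holds vacuously. ✓
f: no successors, so Box p holds vacuously. ✓
g: successors {b}; p there: b:T. ✓
h: no successors, so Box p holds vacuously. ✓
That's 7 of 8 worlds, so 7/8.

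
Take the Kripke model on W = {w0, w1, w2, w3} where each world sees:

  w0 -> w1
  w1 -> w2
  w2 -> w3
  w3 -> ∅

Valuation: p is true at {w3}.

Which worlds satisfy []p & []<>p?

{w3}

w0: []p is F, []<>p is F. ✗
w1: []p is F, []<>p is T. ✗
w2: []p is T, []<>p is F. ✗
w3: []p is T, []<>p is T. ✓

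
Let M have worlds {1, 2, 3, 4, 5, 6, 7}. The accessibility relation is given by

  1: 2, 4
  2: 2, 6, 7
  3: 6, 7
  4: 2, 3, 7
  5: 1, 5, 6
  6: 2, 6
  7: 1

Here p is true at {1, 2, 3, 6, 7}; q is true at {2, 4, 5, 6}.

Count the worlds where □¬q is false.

1: successors {2, 4}; ¬q there: 2:F, 4:F. ✗
2: successors {2, 6, 7}; ¬q there: 2:F, 6:F, 7:T. ✗
3: successors {6, 7}; ¬q there: 6:F, 7:T. ✗
4: successors {2, 3, 7}; ¬q there: 2:F, 3:T, 7:T. ✗
5: successors {1, 5, 6}; ¬q there: 1:T, 5:F, 6:F. ✗
6: successors {2, 6}; ¬q there: 2:F, 6:F. ✗
7: successors {1}; ¬q there: 1:T. ✓
Satisfying worlds: {7}.
So □¬q fails at the other 6 worlds.

6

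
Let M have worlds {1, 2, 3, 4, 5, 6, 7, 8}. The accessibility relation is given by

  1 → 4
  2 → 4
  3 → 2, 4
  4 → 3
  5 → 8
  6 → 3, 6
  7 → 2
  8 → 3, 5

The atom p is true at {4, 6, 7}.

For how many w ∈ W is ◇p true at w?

4

1: successors {4}; p there: 4:T. ✓
2: successors {4}; p there: 4:T. ✓
3: successors {2, 4}; p there: 2:F, 4:T. ✓
4: successors {3}; p there: 3:F. ✗
5: successors {8}; p there: 8:F. ✗
6: successors {3, 6}; p there: 3:F, 6:T. ✓
7: successors {2}; p there: 2:F. ✗
8: successors {3, 5}; p there: 3:F, 5:F. ✗
Satisfying worlds: {1, 2, 3, 6}.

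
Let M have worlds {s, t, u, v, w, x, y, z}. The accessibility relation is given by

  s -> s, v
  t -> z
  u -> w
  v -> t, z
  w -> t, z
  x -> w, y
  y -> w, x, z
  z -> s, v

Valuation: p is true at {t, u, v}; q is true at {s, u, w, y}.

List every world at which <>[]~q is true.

s: successors {s, v}; []~q there: s:F, v:T. ✓
t: successors {z}; []~q there: z:F. ✗
u: successors {w}; []~q there: w:T. ✓
v: successors {t, z}; []~q there: t:T, z:F. ✓
w: successors {t, z}; []~q there: t:T, z:F. ✓
x: successors {w, y}; []~q there: w:T, y:F. ✓
y: successors {w, x, z}; []~q there: w:T, x:F, z:F. ✓
z: successors {s, v}; []~q there: s:F, v:T. ✓

{s, u, v, w, x, y, z}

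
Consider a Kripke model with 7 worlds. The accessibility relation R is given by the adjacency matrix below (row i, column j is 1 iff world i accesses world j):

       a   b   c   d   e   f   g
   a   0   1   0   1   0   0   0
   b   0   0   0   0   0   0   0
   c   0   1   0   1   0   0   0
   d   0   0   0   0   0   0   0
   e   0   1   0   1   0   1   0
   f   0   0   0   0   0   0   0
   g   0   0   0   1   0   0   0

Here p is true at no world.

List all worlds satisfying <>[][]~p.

a: successors {b, d}; [][]~p there: b:T, d:T. ✓
b: no successors, so <>[][]~p fails. ✗
c: successors {b, d}; [][]~p there: b:T, d:T. ✓
d: no successors, so <>[][]~p fails. ✗
e: successors {b, d, f}; [][]~p there: b:T, d:T, f:T. ✓
f: no successors, so <>[][]~p fails. ✗
g: successors {d}; [][]~p there: d:T. ✓

{a, c, e, g}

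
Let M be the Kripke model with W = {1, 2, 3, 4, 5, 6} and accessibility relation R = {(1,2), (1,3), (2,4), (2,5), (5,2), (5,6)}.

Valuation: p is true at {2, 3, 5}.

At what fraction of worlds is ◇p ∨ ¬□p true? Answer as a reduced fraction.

1: ◇p is T, ¬□p is F. ✓
2: ◇p is T, ¬□p is T. ✓
3: ◇p is F, ¬□p is F. ✗
4: ◇p is F, ¬□p is F. ✗
5: ◇p is T, ¬□p is T. ✓
6: ◇p is F, ¬□p is F. ✗
That's 3 of 6 worlds, so 3/6 = 1/2.

1/2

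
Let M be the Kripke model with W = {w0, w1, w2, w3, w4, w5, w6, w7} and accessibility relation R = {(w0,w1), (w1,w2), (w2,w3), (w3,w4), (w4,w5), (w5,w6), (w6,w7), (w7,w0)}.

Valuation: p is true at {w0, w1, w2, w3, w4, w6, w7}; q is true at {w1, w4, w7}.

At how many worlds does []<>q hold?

w0: successors {w1}; <>q there: w1:F. ✗
w1: successors {w2}; <>q there: w2:F. ✗
w2: successors {w3}; <>q there: w3:T. ✓
w3: successors {w4}; <>q there: w4:F. ✗
w4: successors {w5}; <>q there: w5:F. ✗
w5: successors {w6}; <>q there: w6:T. ✓
w6: successors {w7}; <>q there: w7:F. ✗
w7: successors {w0}; <>q there: w0:T. ✓
Satisfying worlds: {w2, w5, w7}.

3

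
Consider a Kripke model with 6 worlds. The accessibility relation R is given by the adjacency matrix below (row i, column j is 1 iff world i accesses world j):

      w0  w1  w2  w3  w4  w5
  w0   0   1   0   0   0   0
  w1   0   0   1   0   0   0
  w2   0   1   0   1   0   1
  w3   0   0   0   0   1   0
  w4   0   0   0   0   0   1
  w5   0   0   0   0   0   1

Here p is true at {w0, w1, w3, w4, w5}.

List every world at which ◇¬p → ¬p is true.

{w0, w2, w3, w4, w5}

w0: ◇¬p is F, ¬p is F. ✓
w1: ◇¬p is T, ¬p is F. ✗
w2: ◇¬p is F, ¬p is T. ✓
w3: ◇¬p is F, ¬p is F. ✓
w4: ◇¬p is F, ¬p is F. ✓
w5: ◇¬p is F, ¬p is F. ✓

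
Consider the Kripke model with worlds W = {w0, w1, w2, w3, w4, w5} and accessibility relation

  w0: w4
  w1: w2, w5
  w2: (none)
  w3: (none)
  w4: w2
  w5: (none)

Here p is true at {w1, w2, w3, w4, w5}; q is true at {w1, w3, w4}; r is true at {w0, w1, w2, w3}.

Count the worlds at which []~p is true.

3

w0: successors {w4}; ~p there: w4:F. ✗
w1: successors {w2, w5}; ~p there: w2:F, w5:F. ✗
w2: no successors, so []~p holds vacuously. ✓
w3: no successors, so []~p holds vacuously. ✓
w4: successors {w2}; ~p there: w2:F. ✗
w5: no successors, so []~p holds vacuously. ✓
Satisfying worlds: {w2, w3, w5}.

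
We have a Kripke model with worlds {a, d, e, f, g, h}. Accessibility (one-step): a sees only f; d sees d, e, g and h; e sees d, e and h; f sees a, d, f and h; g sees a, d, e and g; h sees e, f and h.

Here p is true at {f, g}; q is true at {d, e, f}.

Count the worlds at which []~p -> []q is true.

a: []~p is F, []q is T. ✓
d: []~p is F, []q is F. ✓
e: []~p is T, []q is F. ✗
f: []~p is F, []q is F. ✓
g: []~p is F, []q is F. ✓
h: []~p is F, []q is F. ✓
Satisfying worlds: {a, d, f, g, h}.

5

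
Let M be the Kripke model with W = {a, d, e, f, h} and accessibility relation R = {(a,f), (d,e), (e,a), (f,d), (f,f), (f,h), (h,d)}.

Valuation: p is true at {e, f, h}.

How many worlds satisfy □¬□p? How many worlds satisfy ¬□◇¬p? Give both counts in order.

2 and 3

For □¬□p:
a: successors {f}; ¬□p there: f:T. ✓
d: successors {e}; ¬□p there: e:T. ✓
e: successors {a}; ¬□p there: a:F. ✗
f: successors {d, f, h}; ¬□p there: d:F, f:T, h:T. ✗
h: successors {d}; ¬□p there: d:F. ✗
— 2 worlds.
For ¬□◇¬p:
a: □◇¬p is T. ✗
d: □◇¬p is T. ✗
e: □◇¬p is F. ✓
f: □◇¬p is F. ✓
h: □◇¬p is F. ✓
— 3 worlds.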